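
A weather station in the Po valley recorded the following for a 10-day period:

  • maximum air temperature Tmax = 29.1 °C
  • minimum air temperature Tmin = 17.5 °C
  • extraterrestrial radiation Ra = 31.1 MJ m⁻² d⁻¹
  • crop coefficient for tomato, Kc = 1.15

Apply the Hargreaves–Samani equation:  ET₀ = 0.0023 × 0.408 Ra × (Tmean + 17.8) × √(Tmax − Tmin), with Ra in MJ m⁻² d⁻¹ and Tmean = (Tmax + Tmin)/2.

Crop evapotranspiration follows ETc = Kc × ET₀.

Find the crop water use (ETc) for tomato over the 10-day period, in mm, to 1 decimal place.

47.0 mm

Tmean = (29.1 + 17.5)/2 = 23.30 °C
0.408 Ra = 0.408 × 31.1 = 12.6888 mm/d equivalent
ET₀ = 0.0023 × 12.6888 × (23.30 + 17.8) × √11.6 = 0.0023 × 12.6888 × 41.10 × 3.4059 = 4.0853 mm/d
ETc = Kc × ET₀ = 1.15 × 4.0853 = 4.6981 mm/d
Over 10 days: 4.6981 × 10 = 46.981 mm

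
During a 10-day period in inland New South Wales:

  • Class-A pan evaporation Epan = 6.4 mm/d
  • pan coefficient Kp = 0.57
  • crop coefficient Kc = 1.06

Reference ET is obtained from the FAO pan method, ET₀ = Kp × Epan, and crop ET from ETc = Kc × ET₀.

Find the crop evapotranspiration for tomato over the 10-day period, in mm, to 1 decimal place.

ET₀ = 0.57 × 6.4 = 3.6480 mm/d
ETc = Kc × ET₀ = 1.06 × 3.6480 = 3.8669 mm/d
Over 10 days: 3.8669 × 10 = 38.669 mm

38.7 mm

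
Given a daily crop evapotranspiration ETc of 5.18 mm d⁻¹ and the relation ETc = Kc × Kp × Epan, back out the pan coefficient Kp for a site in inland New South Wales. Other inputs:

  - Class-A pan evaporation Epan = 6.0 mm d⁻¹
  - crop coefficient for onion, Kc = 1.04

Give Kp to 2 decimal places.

0.83

ETc = Kc × Kp × Epan  ⇒  Kp = ETc / (Kc × Epan)
Kp = 5.18 / (1.04 × 6.0) = 5.18 / 6.240 = 0.8301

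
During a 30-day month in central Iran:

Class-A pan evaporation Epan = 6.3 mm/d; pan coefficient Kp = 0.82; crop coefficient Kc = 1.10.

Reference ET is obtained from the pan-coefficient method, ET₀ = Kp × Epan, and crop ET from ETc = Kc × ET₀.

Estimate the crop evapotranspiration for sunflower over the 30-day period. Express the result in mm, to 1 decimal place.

ET₀ = 0.82 × 6.3 = 5.1660 mm/d
ETc = Kc × ET₀ = 1.10 × 5.1660 = 5.6826 mm/d
Over 30 days: 5.6826 × 30 = 170.478 mm

170.5 mm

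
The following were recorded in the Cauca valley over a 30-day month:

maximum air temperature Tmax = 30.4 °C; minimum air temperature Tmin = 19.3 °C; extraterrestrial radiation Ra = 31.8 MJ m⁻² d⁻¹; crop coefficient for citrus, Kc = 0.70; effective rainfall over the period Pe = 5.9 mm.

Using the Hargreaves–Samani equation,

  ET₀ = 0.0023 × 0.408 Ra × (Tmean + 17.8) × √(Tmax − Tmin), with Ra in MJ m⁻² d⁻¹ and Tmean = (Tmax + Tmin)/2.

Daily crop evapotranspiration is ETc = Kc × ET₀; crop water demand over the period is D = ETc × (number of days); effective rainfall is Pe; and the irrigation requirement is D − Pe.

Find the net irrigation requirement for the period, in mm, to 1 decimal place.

83.1 mm

Tmean = (30.4 + 19.3)/2 = 24.85 °C
0.408 Ra = 0.408 × 31.8 = 12.9744 mm/d equivalent
ET₀ = 0.0023 × 12.9744 × (24.85 + 17.8) × √11.1 = 0.0023 × 12.9744 × 42.65 × 3.3317 = 4.2403 mm/d
ETc = Kc × ET₀ = 0.70 × 4.2403 = 2.9682 mm/d
Crop demand D = ETc × 30 d = 2.9682 × 30 = 89.046 mm
D − Pe = 89.046 − 5.9 = 83.146 mm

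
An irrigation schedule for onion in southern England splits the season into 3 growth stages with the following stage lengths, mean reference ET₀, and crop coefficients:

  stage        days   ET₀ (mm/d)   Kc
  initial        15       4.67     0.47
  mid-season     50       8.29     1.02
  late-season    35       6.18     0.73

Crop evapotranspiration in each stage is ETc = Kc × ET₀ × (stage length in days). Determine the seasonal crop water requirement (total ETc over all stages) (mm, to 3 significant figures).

614 mm

initial: 0.47 × 4.67 × 15 = 32.92 mm
mid-season: 1.02 × 8.29 × 50 = 422.79 mm
late-season: 0.73 × 6.18 × 35 = 157.90 mm
Seasonal total = 613.61 mm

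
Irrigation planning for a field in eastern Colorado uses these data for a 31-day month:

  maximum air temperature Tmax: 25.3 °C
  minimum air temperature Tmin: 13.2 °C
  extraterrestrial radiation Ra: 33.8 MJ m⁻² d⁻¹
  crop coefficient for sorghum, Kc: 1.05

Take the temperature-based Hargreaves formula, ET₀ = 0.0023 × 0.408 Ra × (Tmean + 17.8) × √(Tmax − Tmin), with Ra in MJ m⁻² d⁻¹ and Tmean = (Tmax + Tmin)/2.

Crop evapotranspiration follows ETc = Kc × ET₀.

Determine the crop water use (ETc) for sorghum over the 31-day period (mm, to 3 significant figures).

133 mm

Tmean = (25.3 + 13.2)/2 = 19.25 °C
0.408 Ra = 0.408 × 33.8 = 13.7904 mm/d equivalent
ET₀ = 0.0023 × 13.7904 × (19.25 + 17.8) × √12.1 = 0.0023 × 13.7904 × 37.05 × 3.4785 = 4.0878 mm/d
ETc = Kc × ET₀ = 1.05 × 4.0878 = 4.2922 mm/d
Over 31 days: 4.2922 × 31 = 133.058 mm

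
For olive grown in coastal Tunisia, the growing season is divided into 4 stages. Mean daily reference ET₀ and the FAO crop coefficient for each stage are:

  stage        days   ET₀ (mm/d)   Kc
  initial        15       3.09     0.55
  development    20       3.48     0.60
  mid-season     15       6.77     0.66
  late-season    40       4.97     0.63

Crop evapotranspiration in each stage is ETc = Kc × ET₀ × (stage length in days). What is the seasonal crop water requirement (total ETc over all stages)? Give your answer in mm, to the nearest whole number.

initial: 0.55 × 3.09 × 15 = 25.49 mm
development: 0.60 × 3.48 × 20 = 41.76 mm
mid-season: 0.66 × 6.77 × 15 = 67.02 mm
late-season: 0.63 × 4.97 × 40 = 125.24 mm
Seasonal total = 259.51 mm

260 mm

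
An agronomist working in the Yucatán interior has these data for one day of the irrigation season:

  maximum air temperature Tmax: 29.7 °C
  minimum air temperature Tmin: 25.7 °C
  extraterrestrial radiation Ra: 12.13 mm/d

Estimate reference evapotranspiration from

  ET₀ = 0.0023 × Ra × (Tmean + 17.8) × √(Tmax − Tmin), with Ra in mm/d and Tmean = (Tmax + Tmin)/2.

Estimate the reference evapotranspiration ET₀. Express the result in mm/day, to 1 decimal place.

2.5 mm/day

Tmean = (29.7 + 25.7)/2 = 27.70 °C
ET₀ = 0.0023 × 12.13 × (27.70 + 17.8) × √4.0 = 0.0023 × 12.13 × 45.50 × 2.0000 = 2.5388 mm/d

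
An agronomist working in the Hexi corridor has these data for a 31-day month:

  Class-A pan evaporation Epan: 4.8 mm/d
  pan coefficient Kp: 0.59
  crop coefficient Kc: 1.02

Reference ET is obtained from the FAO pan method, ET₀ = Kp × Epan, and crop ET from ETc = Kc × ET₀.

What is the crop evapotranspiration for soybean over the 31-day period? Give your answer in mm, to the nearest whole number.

90 mm

ET₀ = 0.59 × 4.8 = 2.8320 mm/d
ETc = Kc × ET₀ = 1.02 × 2.8320 = 2.8886 mm/d
Over 31 days: 2.8886 × 31 = 89.547 mm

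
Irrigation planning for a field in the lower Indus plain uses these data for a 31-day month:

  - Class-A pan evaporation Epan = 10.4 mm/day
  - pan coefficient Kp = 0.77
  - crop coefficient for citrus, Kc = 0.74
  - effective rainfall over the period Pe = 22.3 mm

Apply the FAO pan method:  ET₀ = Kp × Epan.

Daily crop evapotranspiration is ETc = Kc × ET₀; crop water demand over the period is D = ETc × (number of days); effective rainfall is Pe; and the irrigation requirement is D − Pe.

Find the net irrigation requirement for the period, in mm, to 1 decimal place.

ET₀ = 0.77 × 10.4 = 8.0080 mm/d
ETc = Kc × ET₀ = 0.74 × 8.0080 = 5.9259 mm/d
Crop demand D = ETc × 31 d = 5.9259 × 31 = 183.703 mm
D − Pe = 183.703 − 22.3 = 161.403 mm

161.4 mm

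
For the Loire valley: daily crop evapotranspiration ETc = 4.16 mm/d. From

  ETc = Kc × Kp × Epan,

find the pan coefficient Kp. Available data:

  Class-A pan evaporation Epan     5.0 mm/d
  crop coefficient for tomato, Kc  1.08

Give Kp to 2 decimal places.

ETc = Kc × Kp × Epan  ⇒  Kp = ETc / (Kc × Epan)
Kp = 4.16 / (1.08 × 5.0) = 4.16 / 5.400 = 0.7704

0.77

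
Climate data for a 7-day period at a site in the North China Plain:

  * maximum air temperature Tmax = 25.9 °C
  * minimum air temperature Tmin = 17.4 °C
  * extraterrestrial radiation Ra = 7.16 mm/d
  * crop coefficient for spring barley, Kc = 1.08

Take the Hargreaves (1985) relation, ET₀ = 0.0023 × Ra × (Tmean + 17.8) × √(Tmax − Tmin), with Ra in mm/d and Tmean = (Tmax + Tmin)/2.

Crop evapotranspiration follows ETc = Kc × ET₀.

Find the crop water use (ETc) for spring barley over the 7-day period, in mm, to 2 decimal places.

Tmean = (25.9 + 17.4)/2 = 21.65 °C
ET₀ = 0.0023 × 7.16 × (21.65 + 17.8) × √8.5 = 0.0023 × 7.16 × 39.45 × 2.9155 = 1.8941 mm/d
ETc = Kc × ET₀ = 1.08 × 1.8941 = 2.0456 mm/d
Over 7 days: 2.0456 × 7 = 14.319 mm

14.32 mm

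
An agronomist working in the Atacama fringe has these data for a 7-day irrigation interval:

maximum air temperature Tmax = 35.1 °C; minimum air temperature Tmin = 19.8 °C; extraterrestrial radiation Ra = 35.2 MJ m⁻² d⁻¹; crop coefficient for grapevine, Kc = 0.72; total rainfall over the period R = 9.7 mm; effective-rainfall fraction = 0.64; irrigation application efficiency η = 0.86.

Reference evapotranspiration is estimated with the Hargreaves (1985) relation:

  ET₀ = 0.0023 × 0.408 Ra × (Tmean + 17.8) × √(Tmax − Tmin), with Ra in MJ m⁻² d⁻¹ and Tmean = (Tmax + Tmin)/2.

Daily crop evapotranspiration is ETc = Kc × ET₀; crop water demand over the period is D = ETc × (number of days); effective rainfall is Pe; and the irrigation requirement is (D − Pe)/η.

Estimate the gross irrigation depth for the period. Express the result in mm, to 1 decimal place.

Tmean = (35.1 + 19.8)/2 = 27.45 °C
0.408 Ra = 0.408 × 35.2 = 14.3616 mm/d equivalent
ET₀ = 0.0023 × 14.3616 × (27.45 + 17.8) × √15.3 = 0.0023 × 14.3616 × 45.25 × 3.9115 = 5.8465 mm/d
ETc = Kc × ET₀ = 0.72 × 5.8465 = 4.2095 mm/d
Crop demand D = ETc × 7 d = 4.2095 × 7 = 29.467 mm
Pe = 0.64 × 9.7 = 6.208 mm
D − Pe = 29.467 − 6.208 = 23.259 mm
Gross irrigation = 23.259 / 0.86 = 27.045 mm

27.0 mm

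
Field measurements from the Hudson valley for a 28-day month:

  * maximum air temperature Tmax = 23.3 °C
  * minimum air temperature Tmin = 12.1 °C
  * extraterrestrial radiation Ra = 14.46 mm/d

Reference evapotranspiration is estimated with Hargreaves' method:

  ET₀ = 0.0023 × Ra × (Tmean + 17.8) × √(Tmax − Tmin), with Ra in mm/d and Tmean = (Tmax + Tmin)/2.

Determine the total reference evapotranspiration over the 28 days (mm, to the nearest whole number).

111 mm

Tmean = (23.3 + 12.1)/2 = 17.70 °C
ET₀ = 0.0023 × 14.46 × (17.70 + 17.8) × √11.2 = 0.0023 × 14.46 × 35.50 × 3.3466 = 3.9512 mm/d
Over 28 days: 3.9512 × 28 = 110.634 mm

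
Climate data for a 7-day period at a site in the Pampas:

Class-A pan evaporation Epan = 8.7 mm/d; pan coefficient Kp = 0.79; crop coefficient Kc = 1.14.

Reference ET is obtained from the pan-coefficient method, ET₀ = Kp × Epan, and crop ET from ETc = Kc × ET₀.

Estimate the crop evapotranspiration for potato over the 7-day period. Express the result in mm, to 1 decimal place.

54.8 mm

ET₀ = 0.79 × 8.7 = 6.8730 mm/d
ETc = Kc × ET₀ = 1.14 × 6.8730 = 7.8352 mm/d
Over 7 days: 7.8352 × 7 = 54.846 mm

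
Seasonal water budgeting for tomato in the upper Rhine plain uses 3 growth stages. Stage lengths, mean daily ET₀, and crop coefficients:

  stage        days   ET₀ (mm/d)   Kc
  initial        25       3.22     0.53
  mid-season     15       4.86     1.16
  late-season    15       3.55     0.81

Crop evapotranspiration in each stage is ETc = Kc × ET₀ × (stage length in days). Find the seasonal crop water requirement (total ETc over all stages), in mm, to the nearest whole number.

170 mm

initial: 0.53 × 3.22 × 25 = 42.67 mm
mid-season: 1.16 × 4.86 × 15 = 84.56 mm
late-season: 0.81 × 3.55 × 15 = 43.13 mm
Seasonal total = 170.36 mm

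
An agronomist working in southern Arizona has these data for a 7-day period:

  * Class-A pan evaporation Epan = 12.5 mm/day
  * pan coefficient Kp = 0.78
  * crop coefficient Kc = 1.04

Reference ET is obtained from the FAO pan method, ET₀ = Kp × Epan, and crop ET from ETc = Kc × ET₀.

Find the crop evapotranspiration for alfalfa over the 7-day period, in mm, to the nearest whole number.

71 mm

ET₀ = 0.78 × 12.5 = 9.7500 mm/d
ETc = Kc × ET₀ = 1.04 × 9.7500 = 10.1400 mm/d
Over 7 days: 10.1400 × 7 = 70.980 mm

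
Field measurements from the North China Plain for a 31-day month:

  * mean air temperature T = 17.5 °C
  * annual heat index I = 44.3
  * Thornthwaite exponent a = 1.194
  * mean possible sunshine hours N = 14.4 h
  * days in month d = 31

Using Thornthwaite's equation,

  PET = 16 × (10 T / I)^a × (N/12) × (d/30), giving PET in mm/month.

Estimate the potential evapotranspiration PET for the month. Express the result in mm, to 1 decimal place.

102.3 mm

10T/I = 10 × 17.5 / 44.3 = 3.9503
(10T/I)^a = 3.9503^1.194 = 5.1568
Uncorrected PET = 16 × 5.1568 = 82.509 mm
Correction = (N/12)(d/30) = (14.4/12)(31/30) = 1.2400
PET = 82.509 × 1.2400 = 102.311 mm/month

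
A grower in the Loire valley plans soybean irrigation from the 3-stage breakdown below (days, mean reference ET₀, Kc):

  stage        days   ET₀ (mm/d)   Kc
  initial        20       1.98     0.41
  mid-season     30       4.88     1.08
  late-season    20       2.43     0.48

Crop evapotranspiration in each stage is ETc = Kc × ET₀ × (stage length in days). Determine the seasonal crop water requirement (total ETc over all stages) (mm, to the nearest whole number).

initial: 0.41 × 1.98 × 20 = 16.24 mm
mid-season: 1.08 × 4.88 × 30 = 158.11 mm
late-season: 0.48 × 2.43 × 20 = 23.33 mm
Seasonal total = 197.68 mm

198 mm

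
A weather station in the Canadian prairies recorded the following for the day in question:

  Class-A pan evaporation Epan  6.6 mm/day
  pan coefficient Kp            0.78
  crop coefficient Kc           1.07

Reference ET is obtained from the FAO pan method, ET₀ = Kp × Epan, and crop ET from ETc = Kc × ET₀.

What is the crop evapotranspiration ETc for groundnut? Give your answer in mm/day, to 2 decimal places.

5.51 mm/day

ET₀ = 0.78 × 6.6 = 5.1480 mm/d
ETc = Kc × ET₀ = 1.07 × 5.1480 = 5.5084 mm/d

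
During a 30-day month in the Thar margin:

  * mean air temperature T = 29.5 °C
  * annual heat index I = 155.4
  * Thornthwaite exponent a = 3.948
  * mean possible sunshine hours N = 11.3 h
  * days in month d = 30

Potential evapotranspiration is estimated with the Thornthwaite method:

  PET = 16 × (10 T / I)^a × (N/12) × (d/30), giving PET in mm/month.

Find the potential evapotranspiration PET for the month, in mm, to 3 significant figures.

189 mm

10T/I = 10 × 29.5 / 155.4 = 1.8983
(10T/I)^a = 1.8983^3.948 = 12.5598
Uncorrected PET = 16 × 12.5598 = 200.957 mm
Correction = (N/12)(d/30) = (11.3/12)(30/30) = 0.9417
PET = 200.957 × 0.9417 = 189.241 mm/month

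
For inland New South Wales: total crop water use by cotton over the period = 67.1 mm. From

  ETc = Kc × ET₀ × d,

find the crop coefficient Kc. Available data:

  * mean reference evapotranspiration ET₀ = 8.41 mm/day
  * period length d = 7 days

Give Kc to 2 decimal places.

1.14

ETc = Kc × ET₀ × d  ⇒  Kc = ETc / (ET₀ × d)
Kc = 67.1 / (8.41 × 7) = 67.1 / 58.87 = 1.1398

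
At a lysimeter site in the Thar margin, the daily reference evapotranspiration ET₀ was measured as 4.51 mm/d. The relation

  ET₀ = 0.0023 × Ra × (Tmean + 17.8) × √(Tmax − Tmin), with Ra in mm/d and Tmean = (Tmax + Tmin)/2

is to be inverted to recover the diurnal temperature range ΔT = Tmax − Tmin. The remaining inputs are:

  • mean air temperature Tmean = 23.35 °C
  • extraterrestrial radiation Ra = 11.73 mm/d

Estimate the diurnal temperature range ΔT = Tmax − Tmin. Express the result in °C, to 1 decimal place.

√ΔT = ET₀ / [0.0023 × Ra × (Tmean+17.8)] = 4.51 / (0.0023 × 11.73 × 41.15) = 4.0624
ΔT = 4.0624² = 16.503 °C

16.5 °C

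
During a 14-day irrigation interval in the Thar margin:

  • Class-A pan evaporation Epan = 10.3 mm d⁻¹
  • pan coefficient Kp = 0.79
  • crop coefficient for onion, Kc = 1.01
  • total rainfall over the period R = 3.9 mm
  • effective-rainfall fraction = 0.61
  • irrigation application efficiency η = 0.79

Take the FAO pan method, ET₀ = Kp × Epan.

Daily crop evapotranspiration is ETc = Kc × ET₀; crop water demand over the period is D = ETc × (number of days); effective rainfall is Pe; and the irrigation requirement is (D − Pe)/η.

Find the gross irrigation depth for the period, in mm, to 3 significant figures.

ET₀ = 0.79 × 10.3 = 8.1370 mm/d
ETc = Kc × ET₀ = 1.01 × 8.1370 = 8.2184 mm/d
Crop demand D = ETc × 14 d = 8.2184 × 14 = 115.058 mm
Pe = 0.61 × 3.9 = 2.379 mm
D − Pe = 115.058 − 2.379 = 112.679 mm
Gross irrigation = 112.679 / 0.79 = 142.632 mm

143 mm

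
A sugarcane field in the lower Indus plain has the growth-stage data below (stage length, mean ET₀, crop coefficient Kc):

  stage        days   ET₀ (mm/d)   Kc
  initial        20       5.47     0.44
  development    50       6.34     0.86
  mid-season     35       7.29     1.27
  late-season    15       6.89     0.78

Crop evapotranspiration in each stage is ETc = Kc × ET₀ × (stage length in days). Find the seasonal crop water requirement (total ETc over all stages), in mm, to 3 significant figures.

initial: 0.44 × 5.47 × 20 = 48.14 mm
development: 0.86 × 6.34 × 50 = 272.62 mm
mid-season: 1.27 × 7.29 × 35 = 324.04 mm
late-season: 0.78 × 6.89 × 15 = 80.61 mm
Seasonal total = 725.41 mm

725 mm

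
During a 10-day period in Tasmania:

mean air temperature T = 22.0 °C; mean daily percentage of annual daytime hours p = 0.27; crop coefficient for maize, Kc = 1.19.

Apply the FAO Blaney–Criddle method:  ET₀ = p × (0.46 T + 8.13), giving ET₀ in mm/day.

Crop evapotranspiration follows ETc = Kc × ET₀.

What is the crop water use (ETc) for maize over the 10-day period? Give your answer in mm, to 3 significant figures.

ET₀ = 0.27 × (0.46 × 22.0 + 8.13) = 0.27 × 18.250 = 4.9275 mm/d
ETc = Kc × ET₀ = 1.19 × 4.9275 = 5.8637 mm/d
Over 10 days: 5.8637 × 10 = 58.637 mm

58.6 mm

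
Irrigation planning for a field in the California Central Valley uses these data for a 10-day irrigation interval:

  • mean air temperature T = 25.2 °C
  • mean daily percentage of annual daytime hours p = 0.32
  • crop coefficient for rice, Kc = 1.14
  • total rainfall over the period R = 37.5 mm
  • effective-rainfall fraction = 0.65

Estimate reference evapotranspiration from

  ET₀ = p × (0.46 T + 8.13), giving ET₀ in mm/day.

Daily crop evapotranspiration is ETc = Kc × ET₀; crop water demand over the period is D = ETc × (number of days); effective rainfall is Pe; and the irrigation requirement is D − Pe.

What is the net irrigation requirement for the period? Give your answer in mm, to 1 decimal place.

47.6 mm

ET₀ = 0.32 × (0.46 × 25.2 + 8.13) = 0.32 × 19.722 = 6.3110 mm/d
ETc = Kc × ET₀ = 1.14 × 6.3110 = 7.1945 mm/d
Crop demand D = ETc × 10 d = 7.1945 × 10 = 71.945 mm
Pe = 0.65 × 37.5 = 24.375 mm
D − Pe = 71.945 − 24.375 = 47.570 mm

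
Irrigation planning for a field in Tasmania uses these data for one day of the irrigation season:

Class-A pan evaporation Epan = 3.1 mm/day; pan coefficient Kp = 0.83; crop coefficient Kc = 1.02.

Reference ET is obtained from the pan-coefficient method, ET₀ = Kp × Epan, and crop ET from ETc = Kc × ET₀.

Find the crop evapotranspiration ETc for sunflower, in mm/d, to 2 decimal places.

ET₀ = 0.83 × 3.1 = 2.5730 mm/d
ETc = Kc × ET₀ = 1.02 × 2.5730 = 2.6245 mm/d

2.62 mm/d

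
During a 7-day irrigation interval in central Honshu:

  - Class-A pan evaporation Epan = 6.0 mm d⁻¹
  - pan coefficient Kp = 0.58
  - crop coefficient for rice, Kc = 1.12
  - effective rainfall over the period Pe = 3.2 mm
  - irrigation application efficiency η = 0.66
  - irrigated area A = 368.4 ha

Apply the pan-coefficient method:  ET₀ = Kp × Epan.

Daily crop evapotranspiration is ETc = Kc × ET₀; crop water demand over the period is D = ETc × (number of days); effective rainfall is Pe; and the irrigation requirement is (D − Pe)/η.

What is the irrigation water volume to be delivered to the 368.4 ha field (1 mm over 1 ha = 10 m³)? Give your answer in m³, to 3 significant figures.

134000 m³

ET₀ = 0.58 × 6.0 = 3.4800 mm/d
ETc = Kc × ET₀ = 1.12 × 3.4800 = 3.8976 mm/d
Crop demand D = ETc × 7 d = 3.8976 × 7 = 27.283 mm
D − Pe = 27.283 − 3.2 = 24.083 mm
Gross irrigation = 24.083 / 0.66 = 36.489 mm
Volume = 36.489 mm × 368.4 ha × 10 = 134425.5 m³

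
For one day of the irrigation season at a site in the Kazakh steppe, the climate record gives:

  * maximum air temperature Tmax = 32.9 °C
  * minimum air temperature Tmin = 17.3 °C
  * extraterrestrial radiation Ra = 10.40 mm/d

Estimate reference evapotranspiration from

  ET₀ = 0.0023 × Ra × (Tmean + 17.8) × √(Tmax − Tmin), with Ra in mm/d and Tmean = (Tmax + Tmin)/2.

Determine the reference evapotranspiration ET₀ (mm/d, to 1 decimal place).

4.1 mm/d

Tmean = (32.9 + 17.3)/2 = 25.10 °C
ET₀ = 0.0023 × 10.40 × (25.10 + 17.8) × √15.6 = 0.0023 × 10.40 × 42.90 × 3.9497 = 4.0531 mm/d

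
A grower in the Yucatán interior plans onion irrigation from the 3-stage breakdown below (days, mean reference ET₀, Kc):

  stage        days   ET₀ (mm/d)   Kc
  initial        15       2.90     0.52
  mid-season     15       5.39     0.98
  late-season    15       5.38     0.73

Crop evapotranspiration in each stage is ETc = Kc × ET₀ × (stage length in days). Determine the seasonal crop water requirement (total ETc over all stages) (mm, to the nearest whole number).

initial: 0.52 × 2.90 × 15 = 22.62 mm
mid-season: 0.98 × 5.39 × 15 = 79.23 mm
late-season: 0.73 × 5.38 × 15 = 58.91 mm
Seasonal total = 160.76 mm

161 mm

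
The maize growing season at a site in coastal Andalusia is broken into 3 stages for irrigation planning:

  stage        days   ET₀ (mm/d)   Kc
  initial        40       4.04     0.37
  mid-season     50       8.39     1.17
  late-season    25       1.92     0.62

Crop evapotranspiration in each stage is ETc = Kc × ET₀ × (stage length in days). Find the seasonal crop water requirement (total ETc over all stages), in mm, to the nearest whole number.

580 mm

initial: 0.37 × 4.04 × 40 = 59.79 mm
mid-season: 1.17 × 8.39 × 50 = 490.82 mm
late-season: 0.62 × 1.92 × 25 = 29.76 mm
Seasonal total = 580.37 mm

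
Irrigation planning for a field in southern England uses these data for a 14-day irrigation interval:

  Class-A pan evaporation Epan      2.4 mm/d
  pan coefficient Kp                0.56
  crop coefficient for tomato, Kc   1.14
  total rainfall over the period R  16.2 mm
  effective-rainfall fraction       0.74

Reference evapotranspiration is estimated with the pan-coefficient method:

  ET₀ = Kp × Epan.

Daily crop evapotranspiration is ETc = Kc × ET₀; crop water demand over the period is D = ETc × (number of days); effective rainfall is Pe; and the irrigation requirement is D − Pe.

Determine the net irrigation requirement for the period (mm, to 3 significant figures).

9.46 mm

ET₀ = 0.56 × 2.4 = 1.3440 mm/d
ETc = Kc × ET₀ = 1.14 × 1.3440 = 1.5322 mm/d
Crop demand D = ETc × 14 d = 1.5322 × 14 = 21.451 mm
Pe = 0.74 × 16.2 = 11.988 mm
D − Pe = 21.451 − 11.988 = 9.463 mm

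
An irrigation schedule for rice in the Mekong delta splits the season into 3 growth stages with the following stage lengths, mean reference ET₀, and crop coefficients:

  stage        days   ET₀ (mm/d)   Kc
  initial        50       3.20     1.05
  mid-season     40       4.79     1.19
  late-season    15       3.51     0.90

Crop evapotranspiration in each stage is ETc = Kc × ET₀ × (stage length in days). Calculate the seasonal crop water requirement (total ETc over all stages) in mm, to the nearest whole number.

initial: 1.05 × 3.20 × 50 = 168.00 mm
mid-season: 1.19 × 4.79 × 40 = 228.00 mm
late-season: 0.90 × 3.51 × 15 = 47.39 mm
Seasonal total = 443.39 mm

443 mm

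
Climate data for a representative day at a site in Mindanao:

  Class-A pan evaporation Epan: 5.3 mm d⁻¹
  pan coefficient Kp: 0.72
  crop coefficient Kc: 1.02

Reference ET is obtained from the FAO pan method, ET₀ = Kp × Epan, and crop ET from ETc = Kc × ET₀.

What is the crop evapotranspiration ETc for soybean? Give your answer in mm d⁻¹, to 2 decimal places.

ET₀ = 0.72 × 5.3 = 3.8160 mm/d
ETc = Kc × ET₀ = 1.02 × 3.8160 = 3.8923 mm/d

3.89 mm d⁻¹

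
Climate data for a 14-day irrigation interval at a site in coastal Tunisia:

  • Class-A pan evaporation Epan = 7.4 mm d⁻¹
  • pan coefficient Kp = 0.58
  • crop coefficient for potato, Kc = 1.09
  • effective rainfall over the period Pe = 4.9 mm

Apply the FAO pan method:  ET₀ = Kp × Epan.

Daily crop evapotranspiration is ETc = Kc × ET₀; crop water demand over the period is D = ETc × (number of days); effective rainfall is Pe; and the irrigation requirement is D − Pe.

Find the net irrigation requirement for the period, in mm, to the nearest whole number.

ET₀ = 0.58 × 7.4 = 4.2920 mm/d
ETc = Kc × ET₀ = 1.09 × 4.2920 = 4.6783 mm/d
Crop demand D = ETc × 14 d = 4.6783 × 14 = 65.496 mm
D − Pe = 65.496 − 4.9 = 60.596 mm

61 mm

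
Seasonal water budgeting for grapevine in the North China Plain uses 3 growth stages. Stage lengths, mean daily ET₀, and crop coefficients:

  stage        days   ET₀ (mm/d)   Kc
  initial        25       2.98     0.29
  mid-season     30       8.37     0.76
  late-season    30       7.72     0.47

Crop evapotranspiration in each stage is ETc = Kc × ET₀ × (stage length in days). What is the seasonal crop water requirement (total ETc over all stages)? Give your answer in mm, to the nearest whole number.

321 mm

initial: 0.29 × 2.98 × 25 = 21.61 mm
mid-season: 0.76 × 8.37 × 30 = 190.84 mm
late-season: 0.47 × 7.72 × 30 = 108.85 mm
Seasonal total = 321.30 mm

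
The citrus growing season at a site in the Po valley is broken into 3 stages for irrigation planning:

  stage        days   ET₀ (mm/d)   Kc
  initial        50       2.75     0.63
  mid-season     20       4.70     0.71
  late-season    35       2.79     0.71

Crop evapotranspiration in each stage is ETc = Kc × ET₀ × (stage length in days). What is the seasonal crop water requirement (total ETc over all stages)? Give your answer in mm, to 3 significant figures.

initial: 0.63 × 2.75 × 50 = 86.63 mm
mid-season: 0.71 × 4.70 × 20 = 66.74 mm
late-season: 0.71 × 2.79 × 35 = 69.33 mm
Seasonal total = 222.70 mm

223 mm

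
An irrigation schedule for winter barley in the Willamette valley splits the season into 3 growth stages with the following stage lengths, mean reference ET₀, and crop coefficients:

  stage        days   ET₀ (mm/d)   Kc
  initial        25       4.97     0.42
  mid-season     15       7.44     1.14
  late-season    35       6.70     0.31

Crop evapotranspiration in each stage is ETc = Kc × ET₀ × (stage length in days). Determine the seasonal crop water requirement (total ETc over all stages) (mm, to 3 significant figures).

initial: 0.42 × 4.97 × 25 = 52.19 mm
mid-season: 1.14 × 7.44 × 15 = 127.22 mm
late-season: 0.31 × 6.70 × 35 = 72.70 mm
Seasonal total = 252.11 mm

252 mm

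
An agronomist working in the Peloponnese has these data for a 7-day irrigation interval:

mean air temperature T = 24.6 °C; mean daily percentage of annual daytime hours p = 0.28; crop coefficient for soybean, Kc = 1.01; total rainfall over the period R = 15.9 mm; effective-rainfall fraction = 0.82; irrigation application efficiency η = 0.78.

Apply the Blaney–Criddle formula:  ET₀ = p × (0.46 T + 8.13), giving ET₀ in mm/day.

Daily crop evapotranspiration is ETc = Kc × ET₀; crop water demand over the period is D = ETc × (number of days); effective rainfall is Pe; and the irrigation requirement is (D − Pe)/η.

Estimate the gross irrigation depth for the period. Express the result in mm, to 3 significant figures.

32.6 mm

ET₀ = 0.28 × (0.46 × 24.6 + 8.13) = 0.28 × 19.446 = 5.4449 mm/d
ETc = Kc × ET₀ = 1.01 × 5.4449 = 5.4993 mm/d
Crop demand D = ETc × 7 d = 5.4993 × 7 = 38.495 mm
Pe = 0.82 × 15.9 = 13.038 mm
D − Pe = 38.495 − 13.038 = 25.457 mm
Gross irrigation = 25.457 / 0.78 = 32.637 mm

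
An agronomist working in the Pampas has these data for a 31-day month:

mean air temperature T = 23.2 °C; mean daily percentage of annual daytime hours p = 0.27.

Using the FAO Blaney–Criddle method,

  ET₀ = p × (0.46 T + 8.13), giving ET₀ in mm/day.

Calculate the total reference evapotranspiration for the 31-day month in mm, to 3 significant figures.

157 mm

ET₀ = 0.27 × (0.46 × 23.2 + 8.13) = 0.27 × 18.802 = 5.0765 mm/d
Monthly total = 5.0765 × 31 = 157.372 mm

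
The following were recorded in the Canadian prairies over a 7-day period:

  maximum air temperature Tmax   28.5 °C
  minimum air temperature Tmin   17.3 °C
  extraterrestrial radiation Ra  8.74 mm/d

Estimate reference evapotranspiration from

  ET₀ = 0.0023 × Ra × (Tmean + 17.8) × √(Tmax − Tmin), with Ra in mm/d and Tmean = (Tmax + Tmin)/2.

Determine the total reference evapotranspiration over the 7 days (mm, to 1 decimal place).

19.2 mm

Tmean = (28.5 + 17.3)/2 = 22.90 °C
ET₀ = 0.0023 × 8.74 × (22.90 + 17.8) × √11.2 = 0.0023 × 8.74 × 40.70 × 3.3466 = 2.7380 mm/d
Over 7 days: 2.7380 × 7 = 19.166 mm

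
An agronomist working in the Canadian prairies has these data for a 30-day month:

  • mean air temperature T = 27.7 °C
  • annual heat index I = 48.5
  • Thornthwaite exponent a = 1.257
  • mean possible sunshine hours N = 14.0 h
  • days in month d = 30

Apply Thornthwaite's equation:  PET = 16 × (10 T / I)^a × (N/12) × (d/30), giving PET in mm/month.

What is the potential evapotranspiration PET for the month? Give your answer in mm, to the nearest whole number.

167 mm

10T/I = 10 × 27.7 / 48.5 = 5.7113
(10T/I)^a = 5.7113^1.257 = 8.9375
Uncorrected PET = 16 × 8.9375 = 143.000 mm
Correction = (N/12)(d/30) = (14.0/12)(30/30) = 1.1667
PET = 143.000 × 1.1667 = 166.838 mm/month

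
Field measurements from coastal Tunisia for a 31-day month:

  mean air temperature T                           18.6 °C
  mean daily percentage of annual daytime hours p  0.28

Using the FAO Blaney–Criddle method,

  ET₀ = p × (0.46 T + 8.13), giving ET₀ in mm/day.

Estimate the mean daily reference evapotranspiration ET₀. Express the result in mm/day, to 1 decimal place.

ET₀ = 0.28 × (0.46 × 18.6 + 8.13) = 0.28 × 16.686 = 4.6721 mm/d

4.7 mm/day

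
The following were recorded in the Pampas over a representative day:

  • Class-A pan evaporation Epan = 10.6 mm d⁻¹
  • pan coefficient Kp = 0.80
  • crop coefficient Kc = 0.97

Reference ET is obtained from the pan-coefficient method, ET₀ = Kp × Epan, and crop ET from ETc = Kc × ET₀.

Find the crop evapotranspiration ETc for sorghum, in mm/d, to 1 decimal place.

8.2 mm/d

ET₀ = 0.80 × 10.6 = 8.4800 mm/d
ETc = Kc × ET₀ = 0.97 × 8.4800 = 8.2256 mm/d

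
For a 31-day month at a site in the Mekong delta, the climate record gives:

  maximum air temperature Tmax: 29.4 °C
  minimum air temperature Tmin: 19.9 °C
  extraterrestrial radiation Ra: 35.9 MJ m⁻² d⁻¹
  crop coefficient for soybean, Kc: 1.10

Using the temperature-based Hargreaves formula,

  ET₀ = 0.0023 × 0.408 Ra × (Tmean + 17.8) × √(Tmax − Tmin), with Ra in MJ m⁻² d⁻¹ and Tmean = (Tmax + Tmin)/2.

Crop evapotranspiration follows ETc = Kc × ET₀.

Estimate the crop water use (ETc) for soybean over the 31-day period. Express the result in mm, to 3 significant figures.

Tmean = (29.4 + 19.9)/2 = 24.65 °C
0.408 Ra = 0.408 × 35.9 = 14.6472 mm/d equivalent
ET₀ = 0.0023 × 14.6472 × (24.65 + 17.8) × √9.5 = 0.0023 × 14.6472 × 42.45 × 3.0822 = 4.4078 mm/d
ETc = Kc × ET₀ = 1.10 × 4.4078 = 4.8486 mm/d
Over 31 days: 4.8486 × 31 = 150.307 mm

150 mm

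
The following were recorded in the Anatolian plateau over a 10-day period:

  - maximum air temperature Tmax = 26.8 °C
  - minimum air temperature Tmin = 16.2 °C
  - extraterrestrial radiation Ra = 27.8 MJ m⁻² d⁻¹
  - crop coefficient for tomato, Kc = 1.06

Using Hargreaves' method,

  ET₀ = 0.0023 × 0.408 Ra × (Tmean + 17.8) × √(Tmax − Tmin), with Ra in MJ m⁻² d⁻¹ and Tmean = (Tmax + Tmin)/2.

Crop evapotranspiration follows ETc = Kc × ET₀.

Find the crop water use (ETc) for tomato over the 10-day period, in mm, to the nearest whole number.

Tmean = (26.8 + 16.2)/2 = 21.50 °C
0.408 Ra = 0.408 × 27.8 = 11.3424 mm/d equivalent
ET₀ = 0.0023 × 11.3424 × (21.50 + 17.8) × √10.6 = 0.0023 × 11.3424 × 39.30 × 3.2558 = 3.3380 mm/d
ETc = Kc × ET₀ = 1.06 × 3.3380 = 3.5383 mm/d
Over 10 days: 3.5383 × 10 = 35.383 mm

35 mm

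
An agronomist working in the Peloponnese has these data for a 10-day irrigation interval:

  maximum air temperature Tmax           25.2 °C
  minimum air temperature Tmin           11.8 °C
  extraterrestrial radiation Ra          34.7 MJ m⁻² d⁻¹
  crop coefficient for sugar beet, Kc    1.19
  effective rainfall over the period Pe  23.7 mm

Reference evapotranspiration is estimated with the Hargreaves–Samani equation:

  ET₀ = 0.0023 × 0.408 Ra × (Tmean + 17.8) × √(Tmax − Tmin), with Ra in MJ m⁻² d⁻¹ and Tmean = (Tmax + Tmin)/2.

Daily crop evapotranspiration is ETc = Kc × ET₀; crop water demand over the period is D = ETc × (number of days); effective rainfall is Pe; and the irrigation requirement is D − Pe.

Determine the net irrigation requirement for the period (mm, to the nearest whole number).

Tmean = (25.2 + 11.8)/2 = 18.50 °C
0.408 Ra = 0.408 × 34.7 = 14.1576 mm/d equivalent
ET₀ = 0.0023 × 14.1576 × (18.50 + 17.8) × √13.4 = 0.0023 × 14.1576 × 36.30 × 3.6606 = 4.3269 mm/d
ETc = Kc × ET₀ = 1.19 × 4.3269 = 5.1490 mm/d
Crop demand D = ETc × 10 d = 5.1490 × 10 = 51.490 mm
D − Pe = 51.490 − 23.7 = 27.790 mm

28 mm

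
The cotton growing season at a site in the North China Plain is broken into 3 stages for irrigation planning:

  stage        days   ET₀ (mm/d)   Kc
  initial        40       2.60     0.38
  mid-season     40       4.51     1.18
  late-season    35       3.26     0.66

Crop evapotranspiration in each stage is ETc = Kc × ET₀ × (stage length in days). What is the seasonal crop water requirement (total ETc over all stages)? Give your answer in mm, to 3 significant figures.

initial: 0.38 × 2.60 × 40 = 39.52 mm
mid-season: 1.18 × 4.51 × 40 = 212.87 mm
late-season: 0.66 × 3.26 × 35 = 75.31 mm
Seasonal total = 327.70 mm

328 mm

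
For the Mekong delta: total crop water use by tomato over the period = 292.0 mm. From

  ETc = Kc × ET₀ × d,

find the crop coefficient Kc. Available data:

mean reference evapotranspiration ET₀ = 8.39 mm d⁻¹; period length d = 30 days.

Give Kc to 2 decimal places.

ETc = Kc × ET₀ × d  ⇒  Kc = ETc / (ET₀ × d)
Kc = 292.0 / (8.39 × 30) = 292.0 / 251.70 = 1.1601

1.16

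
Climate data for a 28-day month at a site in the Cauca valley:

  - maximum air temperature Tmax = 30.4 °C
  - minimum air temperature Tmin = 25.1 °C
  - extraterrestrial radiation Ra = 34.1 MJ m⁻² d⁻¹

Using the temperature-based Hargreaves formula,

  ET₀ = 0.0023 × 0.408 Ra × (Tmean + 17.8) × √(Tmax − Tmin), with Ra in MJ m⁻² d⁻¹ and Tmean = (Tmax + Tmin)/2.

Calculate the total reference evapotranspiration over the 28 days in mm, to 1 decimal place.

Tmean = (30.4 + 25.1)/2 = 27.75 °C
0.408 Ra = 0.408 × 34.1 = 13.9128 mm/d equivalent
ET₀ = 0.0023 × 13.9128 × (27.75 + 17.8) × √5.3 = 0.0023 × 13.9128 × 45.55 × 2.3022 = 3.3556 mm/d
Over 28 days: 3.3556 × 28 = 93.957 mm

94.0 mm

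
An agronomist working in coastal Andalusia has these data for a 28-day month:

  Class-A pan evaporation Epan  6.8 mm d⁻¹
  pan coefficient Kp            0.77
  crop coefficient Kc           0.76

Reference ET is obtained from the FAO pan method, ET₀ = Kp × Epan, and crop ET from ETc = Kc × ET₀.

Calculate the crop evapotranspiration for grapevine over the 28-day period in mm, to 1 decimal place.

111.4 mm

ET₀ = 0.77 × 6.8 = 5.2360 mm/d
ETc = Kc × ET₀ = 0.76 × 5.2360 = 3.9794 mm/d
Over 28 days: 3.9794 × 28 = 111.423 mm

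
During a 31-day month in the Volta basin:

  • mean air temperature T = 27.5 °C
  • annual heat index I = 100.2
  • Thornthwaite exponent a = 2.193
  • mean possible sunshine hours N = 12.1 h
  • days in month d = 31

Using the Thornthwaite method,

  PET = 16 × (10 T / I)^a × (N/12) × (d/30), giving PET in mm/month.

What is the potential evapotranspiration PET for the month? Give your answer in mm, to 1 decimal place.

10T/I = 10 × 27.5 / 100.2 = 2.7445
(10T/I)^a = 2.7445^2.193 = 9.1527
Uncorrected PET = 16 × 9.1527 = 146.443 mm
Correction = (N/12)(d/30) = (12.1/12)(31/30) = 1.0419
PET = 146.443 × 1.0419 = 152.579 mm/month

152.6 mm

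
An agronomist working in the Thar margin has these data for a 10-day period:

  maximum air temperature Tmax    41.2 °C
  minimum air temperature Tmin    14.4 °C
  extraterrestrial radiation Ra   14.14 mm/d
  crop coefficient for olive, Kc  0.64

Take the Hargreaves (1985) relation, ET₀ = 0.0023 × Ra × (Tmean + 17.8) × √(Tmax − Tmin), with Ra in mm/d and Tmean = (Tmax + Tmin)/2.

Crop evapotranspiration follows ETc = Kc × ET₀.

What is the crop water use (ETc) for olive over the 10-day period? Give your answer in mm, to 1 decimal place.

Tmean = (41.2 + 14.4)/2 = 27.80 °C
ET₀ = 0.0023 × 14.14 × (27.80 + 17.8) × √26.8 = 0.0023 × 14.14 × 45.60 × 5.1769 = 7.6774 mm/d
ETc = Kc × ET₀ = 0.64 × 7.6774 = 4.9135 mm/d
Over 10 days: 4.9135 × 10 = 49.135 mm

49.1 mm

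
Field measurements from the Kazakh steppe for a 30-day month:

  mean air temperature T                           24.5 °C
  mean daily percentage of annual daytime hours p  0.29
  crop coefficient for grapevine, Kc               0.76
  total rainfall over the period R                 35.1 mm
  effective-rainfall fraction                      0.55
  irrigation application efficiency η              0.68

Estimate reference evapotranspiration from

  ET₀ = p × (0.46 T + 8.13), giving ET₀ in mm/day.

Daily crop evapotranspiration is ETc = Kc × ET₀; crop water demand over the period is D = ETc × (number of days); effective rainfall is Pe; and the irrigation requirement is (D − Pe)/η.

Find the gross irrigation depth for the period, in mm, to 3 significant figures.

ET₀ = 0.29 × (0.46 × 24.5 + 8.13) = 0.29 × 19.400 = 5.6260 mm/d
ETc = Kc × ET₀ = 0.76 × 5.6260 = 4.2758 mm/d
Crop demand D = ETc × 30 d = 4.2758 × 30 = 128.274 mm
Pe = 0.55 × 35.1 = 19.305 mm
D − Pe = 128.274 − 19.305 = 108.969 mm
Gross irrigation = 108.969 / 0.68 = 160.249 mm

160 mm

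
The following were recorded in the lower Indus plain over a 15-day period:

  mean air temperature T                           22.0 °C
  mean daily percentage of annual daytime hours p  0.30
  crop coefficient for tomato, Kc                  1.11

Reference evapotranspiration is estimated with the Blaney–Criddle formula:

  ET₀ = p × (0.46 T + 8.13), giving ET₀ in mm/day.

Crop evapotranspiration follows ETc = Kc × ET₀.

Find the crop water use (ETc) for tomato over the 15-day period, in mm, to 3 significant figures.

91.2 mm

ET₀ = 0.30 × (0.46 × 22.0 + 8.13) = 0.30 × 18.250 = 5.4750 mm/d
ETc = Kc × ET₀ = 1.11 × 5.4750 = 6.0773 mm/d
Over 15 days: 6.0773 × 15 = 91.160 mm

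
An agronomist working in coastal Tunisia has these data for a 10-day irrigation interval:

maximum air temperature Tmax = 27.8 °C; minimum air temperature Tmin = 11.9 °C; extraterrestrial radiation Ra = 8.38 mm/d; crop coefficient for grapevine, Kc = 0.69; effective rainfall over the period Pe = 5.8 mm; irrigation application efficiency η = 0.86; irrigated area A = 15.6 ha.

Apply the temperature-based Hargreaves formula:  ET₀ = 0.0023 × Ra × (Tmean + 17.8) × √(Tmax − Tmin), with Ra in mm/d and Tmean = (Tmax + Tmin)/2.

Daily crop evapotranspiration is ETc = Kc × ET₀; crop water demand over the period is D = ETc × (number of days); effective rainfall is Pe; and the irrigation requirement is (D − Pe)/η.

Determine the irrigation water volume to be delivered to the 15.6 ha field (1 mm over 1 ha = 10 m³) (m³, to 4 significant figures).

2570 m³

Tmean = (27.8 + 11.9)/2 = 19.85 °C
ET₀ = 0.0023 × 8.38 × (19.85 + 17.8) × √15.9 = 0.0023 × 8.38 × 37.65 × 3.9875 = 2.8936 mm/d
ETc = Kc × ET₀ = 0.69 × 2.8936 = 1.9966 mm/d
Crop demand D = ETc × 10 d = 1.9966 × 10 = 19.966 mm
D − Pe = 19.966 − 5.8 = 14.166 mm
Gross irrigation = 14.166 / 0.86 = 16.472 mm
Volume = 16.472 mm × 15.6 ha × 10 = 2569.6 m³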